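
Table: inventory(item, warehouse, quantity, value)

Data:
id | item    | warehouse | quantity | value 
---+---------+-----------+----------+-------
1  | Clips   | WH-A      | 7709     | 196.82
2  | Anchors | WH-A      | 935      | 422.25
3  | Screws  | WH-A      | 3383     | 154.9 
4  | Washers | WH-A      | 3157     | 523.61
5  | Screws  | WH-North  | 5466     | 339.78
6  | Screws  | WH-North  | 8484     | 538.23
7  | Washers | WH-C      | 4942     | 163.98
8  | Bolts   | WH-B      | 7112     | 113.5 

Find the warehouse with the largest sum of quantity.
SELECT warehouse, SUM(quantity) as val
FROM inventory
GROUP BY warehouse
ORDER BY val DESC
LIMIT 1

Result: WH-A with sum(quantity) = 15184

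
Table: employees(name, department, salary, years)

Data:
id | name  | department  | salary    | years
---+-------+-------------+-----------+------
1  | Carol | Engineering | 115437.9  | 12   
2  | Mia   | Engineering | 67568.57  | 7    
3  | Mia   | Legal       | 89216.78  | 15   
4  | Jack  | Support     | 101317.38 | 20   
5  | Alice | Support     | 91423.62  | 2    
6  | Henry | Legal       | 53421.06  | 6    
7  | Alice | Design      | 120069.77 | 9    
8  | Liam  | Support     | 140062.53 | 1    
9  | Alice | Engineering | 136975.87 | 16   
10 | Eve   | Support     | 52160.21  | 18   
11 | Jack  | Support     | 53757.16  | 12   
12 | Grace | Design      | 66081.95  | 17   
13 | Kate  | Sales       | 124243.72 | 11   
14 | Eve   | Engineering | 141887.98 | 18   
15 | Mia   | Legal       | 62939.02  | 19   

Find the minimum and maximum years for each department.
SELECT department, MIN(years), MAX(years)
FROM employees
GROUP BY department

Result:
  Design: min=9, max=17
  Engineering: min=7, max=18
  Legal: min=6, max=19
  Sales: min=11, max=11
  Support: min=1, max=20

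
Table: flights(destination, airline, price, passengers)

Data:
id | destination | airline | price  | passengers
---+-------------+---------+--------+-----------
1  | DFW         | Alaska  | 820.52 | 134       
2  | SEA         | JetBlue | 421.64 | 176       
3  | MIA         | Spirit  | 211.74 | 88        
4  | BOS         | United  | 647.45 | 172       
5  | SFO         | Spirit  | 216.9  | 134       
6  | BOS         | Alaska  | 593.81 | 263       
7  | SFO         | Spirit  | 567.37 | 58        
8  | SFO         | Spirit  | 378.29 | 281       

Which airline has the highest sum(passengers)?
SELECT airline, SUM(passengers) as val
FROM flights
GROUP BY airline
ORDER BY val DESC
LIMIT 1

Result: Spirit with sum(passengers) = 561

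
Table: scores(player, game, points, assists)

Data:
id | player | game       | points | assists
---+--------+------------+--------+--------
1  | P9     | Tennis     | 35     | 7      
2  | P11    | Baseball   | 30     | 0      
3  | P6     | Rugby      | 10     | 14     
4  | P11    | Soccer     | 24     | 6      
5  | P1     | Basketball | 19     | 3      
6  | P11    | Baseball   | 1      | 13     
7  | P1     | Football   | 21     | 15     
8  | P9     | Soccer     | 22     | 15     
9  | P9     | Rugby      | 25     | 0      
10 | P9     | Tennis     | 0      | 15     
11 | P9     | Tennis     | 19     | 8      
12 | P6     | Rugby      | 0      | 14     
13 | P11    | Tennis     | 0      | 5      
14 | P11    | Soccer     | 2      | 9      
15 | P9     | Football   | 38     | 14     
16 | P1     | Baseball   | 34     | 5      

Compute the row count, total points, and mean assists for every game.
SELECT game,
       COUNT(*) as cnt,
       SUM(points) as total_points,
       AVG(assists) as avg_assists
FROM scores
GROUP BY game

Result:
  Baseball: 3 records, 65 total points, 6.00 avg assists
  Basketball: 1 records, 19 total points, 3.00 avg assists
  Football: 2 records, 59 total points, 14.50 avg assists
  Rugby: 3 records, 35 total points, 9.33 avg assists
  Soccer: 3 records, 48 total points, 10.00 avg assists
  Tennis: 4 records, 54 total points, 8.75 avg assists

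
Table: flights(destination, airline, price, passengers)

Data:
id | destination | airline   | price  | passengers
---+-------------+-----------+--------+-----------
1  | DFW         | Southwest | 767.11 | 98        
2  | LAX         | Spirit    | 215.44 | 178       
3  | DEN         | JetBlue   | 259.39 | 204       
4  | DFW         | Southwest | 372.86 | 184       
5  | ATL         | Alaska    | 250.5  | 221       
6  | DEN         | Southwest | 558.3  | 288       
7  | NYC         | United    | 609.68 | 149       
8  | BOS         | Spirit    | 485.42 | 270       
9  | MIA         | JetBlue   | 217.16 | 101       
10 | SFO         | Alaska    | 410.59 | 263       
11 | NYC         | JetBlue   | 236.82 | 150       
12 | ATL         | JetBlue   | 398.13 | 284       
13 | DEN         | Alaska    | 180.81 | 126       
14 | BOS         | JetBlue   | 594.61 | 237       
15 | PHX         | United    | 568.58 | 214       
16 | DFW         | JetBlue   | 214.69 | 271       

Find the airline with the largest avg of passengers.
SELECT airline, AVG(passengers) as val
FROM flights
GROUP BY airline
ORDER BY val DESC
LIMIT 1

Result: Spirit with avg(passengers) = 224.00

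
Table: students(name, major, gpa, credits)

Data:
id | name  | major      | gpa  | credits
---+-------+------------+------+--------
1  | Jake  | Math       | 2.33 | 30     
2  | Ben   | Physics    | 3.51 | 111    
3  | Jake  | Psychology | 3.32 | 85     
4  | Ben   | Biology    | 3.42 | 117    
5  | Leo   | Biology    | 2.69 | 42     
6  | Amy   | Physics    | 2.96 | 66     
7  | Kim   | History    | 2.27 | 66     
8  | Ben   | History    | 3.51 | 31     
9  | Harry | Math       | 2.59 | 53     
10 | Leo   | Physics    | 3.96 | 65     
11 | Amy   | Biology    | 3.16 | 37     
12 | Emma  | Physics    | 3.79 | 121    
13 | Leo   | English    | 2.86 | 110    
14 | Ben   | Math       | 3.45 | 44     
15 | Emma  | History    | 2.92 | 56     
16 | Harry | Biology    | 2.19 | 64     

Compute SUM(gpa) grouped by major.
SELECT major, SUM(gpa) as result
FROM students
GROUP BY major

Result:
  Biology: 11.46
  English: 2.86
  History: 8.70
  Math: 8.37
  Physics: 14.22
  Psychology: 3.32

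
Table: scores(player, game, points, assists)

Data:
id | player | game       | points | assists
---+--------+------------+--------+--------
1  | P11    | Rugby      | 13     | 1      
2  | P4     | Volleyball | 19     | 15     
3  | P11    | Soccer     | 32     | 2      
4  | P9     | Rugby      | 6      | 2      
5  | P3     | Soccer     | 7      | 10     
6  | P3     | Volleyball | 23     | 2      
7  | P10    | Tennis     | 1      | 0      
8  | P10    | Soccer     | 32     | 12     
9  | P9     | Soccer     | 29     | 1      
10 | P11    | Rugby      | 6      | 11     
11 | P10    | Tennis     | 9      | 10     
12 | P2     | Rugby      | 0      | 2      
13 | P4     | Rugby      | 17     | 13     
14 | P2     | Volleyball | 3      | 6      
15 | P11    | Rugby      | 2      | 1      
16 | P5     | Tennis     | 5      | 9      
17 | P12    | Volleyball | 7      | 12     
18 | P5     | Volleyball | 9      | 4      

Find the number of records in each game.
SELECT game, COUNT(*) as count
FROM scores
GROUP BY game

Result:
  Rugby: 6
  Soccer: 4
  Tennis: 3
  Volleyball: 5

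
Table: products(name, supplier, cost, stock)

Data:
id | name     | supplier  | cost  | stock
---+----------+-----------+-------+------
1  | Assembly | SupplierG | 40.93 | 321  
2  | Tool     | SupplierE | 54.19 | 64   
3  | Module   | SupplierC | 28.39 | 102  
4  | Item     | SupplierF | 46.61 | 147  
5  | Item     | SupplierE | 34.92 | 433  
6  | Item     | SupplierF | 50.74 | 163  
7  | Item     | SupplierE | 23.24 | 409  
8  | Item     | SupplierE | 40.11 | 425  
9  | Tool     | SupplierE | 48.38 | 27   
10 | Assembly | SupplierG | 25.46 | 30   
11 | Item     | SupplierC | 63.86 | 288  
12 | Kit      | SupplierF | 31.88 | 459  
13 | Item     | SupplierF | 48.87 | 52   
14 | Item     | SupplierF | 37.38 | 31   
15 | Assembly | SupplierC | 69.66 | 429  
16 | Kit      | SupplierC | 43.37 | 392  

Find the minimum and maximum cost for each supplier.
SELECT supplier, MIN(cost), MAX(cost)
FROM products
GROUP BY supplier

Result:
  SupplierC: min=28.39, max=69.66
  SupplierE: min=23.24, max=54.19
  SupplierF: min=31.88, max=50.74
  SupplierG: min=25.46, max=40.93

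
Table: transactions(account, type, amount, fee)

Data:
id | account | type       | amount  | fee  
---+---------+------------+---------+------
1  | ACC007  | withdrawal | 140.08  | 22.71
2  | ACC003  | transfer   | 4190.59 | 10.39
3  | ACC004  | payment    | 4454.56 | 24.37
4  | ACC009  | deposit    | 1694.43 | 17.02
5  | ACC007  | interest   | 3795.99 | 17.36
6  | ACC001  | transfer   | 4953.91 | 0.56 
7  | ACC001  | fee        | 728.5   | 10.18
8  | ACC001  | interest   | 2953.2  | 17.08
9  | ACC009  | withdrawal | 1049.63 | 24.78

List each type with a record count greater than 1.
SELECT type, COUNT(*) as cnt
FROM transactions
GROUP BY type
HAVING COUNT(*) > 1

Result:
  interest: 2
  transfer: 2
  withdrawal: 2

Note: HAVING filters groups after aggregation, WHERE filters rows before.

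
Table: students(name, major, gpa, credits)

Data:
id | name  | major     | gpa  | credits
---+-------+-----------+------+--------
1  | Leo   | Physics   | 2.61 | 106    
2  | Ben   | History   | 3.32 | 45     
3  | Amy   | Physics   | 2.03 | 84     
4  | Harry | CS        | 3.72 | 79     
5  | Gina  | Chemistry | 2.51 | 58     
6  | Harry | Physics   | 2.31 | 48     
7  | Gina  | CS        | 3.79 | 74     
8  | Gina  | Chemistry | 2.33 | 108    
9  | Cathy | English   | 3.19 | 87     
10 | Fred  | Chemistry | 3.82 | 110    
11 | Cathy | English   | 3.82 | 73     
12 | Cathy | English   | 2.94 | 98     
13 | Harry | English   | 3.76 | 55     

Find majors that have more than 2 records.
SELECT major, COUNT(*) as cnt
FROM students
GROUP BY major
HAVING COUNT(*) > 2

Result:
  Chemistry: 3
  English: 4
  Physics: 3

Note: HAVING filters groups after aggregation, WHERE filters rows before.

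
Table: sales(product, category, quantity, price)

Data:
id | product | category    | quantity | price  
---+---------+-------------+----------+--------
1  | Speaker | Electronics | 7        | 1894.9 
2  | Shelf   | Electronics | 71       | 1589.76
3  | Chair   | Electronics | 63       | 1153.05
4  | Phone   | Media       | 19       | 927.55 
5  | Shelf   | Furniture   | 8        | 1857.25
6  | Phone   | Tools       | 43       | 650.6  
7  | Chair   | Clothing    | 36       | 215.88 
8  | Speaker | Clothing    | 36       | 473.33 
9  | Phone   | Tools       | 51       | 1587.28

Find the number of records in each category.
SELECT category, COUNT(*) as count
FROM sales
GROUP BY category

Result:
  Clothing: 2
  Electronics: 3
  Furniture: 1
  Media: 1
  Tools: 2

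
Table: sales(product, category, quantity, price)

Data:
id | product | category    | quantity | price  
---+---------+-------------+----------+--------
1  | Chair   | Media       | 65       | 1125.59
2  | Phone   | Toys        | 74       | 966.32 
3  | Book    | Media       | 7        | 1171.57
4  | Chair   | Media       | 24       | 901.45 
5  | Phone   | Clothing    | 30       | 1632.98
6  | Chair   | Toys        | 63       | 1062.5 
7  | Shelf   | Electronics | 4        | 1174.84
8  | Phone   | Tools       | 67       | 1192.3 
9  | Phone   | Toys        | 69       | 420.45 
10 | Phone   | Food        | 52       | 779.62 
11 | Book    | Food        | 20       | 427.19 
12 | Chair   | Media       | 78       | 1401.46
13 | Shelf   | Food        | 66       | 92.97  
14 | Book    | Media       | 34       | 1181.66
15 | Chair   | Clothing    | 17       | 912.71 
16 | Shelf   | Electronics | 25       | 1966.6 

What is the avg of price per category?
SELECT category, AVG(price) as result
FROM sales
GROUP BY category

Result:
  Clothing: 1272.85
  Electronics: 1570.72
  Food: 433.26
  Media: 1156.35
  Tools: 1192.30
  Toys: 816.42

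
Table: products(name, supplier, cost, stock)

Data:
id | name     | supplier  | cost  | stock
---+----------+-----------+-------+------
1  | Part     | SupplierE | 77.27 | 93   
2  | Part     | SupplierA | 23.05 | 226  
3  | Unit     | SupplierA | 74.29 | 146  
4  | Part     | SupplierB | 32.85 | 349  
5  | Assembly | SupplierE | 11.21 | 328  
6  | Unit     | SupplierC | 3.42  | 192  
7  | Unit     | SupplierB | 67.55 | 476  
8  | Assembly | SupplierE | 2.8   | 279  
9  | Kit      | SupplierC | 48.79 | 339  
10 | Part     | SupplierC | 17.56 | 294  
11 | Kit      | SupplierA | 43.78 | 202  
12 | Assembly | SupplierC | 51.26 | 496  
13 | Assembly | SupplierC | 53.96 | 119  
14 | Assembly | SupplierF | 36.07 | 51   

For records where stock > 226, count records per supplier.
SELECT supplier, COUNT(*)
FROM products
WHERE stock > 226
GROUP BY supplier

Note: WHERE filters rows before grouping.

Result:
  SupplierB: 2
  SupplierC: 3
  SupplierE: 2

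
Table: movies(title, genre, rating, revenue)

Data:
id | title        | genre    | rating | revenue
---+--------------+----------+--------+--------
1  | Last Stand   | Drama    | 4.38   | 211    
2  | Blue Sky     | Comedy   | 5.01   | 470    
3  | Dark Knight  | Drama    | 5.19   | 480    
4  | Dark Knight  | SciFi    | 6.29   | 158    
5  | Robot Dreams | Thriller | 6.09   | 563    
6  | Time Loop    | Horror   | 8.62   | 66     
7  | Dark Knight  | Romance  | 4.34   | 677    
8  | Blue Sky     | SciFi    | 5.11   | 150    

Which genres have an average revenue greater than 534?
SELECT genre, AVG(revenue)
FROM movies
GROUP BY genre
HAVING AVG(revenue) > 534

Result:
  Romance: avg=677.00
  Thriller: avg=563.00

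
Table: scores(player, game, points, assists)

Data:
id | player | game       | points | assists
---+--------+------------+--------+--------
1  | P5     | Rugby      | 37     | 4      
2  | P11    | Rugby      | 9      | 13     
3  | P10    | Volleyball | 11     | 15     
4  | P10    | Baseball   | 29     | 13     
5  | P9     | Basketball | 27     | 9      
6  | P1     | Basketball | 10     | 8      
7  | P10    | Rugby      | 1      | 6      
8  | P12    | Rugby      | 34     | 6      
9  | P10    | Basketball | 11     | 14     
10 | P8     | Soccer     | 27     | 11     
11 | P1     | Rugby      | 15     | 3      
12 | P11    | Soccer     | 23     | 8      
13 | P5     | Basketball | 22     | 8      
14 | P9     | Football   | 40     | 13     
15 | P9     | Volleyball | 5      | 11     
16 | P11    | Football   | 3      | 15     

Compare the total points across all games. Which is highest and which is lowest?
SELECT game, SUM(points)
FROM scores
GROUP BY game
ORDER BY SUM(points)

All groups:
  Volleyball: 16
  Baseball: 29
  Football: 43
  Soccer: 50
  Basketball: 70
  Rugby: 96

Highest: Rugby (96)
Lowest: Volleyball (16)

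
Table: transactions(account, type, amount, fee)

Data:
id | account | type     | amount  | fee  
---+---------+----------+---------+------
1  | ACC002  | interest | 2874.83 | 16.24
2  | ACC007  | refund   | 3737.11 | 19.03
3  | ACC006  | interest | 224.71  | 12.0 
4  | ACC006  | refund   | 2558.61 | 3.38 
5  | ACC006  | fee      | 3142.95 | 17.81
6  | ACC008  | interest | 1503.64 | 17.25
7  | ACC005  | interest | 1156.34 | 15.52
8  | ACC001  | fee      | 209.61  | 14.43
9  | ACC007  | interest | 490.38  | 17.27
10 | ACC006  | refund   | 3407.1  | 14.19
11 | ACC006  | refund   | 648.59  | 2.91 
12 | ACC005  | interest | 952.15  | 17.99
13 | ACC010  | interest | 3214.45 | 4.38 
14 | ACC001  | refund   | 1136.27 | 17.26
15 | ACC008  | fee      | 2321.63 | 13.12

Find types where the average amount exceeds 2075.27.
SELECT type, AVG(amount)
FROM transactions
GROUP BY type
HAVING AVG(amount) > 2075.27

Result:
  refund: avg=2297.54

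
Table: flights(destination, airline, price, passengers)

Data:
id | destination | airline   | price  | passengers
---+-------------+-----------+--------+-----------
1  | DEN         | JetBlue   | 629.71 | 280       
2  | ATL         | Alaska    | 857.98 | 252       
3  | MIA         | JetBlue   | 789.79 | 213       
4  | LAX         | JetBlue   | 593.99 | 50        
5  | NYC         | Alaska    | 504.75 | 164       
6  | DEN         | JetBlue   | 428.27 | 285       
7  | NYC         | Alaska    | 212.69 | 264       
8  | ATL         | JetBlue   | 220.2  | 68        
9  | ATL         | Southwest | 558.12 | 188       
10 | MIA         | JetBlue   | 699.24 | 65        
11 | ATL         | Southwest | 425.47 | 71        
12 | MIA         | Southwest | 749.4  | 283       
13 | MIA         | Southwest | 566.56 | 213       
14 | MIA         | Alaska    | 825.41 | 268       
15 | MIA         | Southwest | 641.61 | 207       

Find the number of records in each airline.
SELECT airline, COUNT(*) as count
FROM flights
GROUP BY airline

Result:
  Alaska: 4
  JetBlue: 6
  Southwest: 5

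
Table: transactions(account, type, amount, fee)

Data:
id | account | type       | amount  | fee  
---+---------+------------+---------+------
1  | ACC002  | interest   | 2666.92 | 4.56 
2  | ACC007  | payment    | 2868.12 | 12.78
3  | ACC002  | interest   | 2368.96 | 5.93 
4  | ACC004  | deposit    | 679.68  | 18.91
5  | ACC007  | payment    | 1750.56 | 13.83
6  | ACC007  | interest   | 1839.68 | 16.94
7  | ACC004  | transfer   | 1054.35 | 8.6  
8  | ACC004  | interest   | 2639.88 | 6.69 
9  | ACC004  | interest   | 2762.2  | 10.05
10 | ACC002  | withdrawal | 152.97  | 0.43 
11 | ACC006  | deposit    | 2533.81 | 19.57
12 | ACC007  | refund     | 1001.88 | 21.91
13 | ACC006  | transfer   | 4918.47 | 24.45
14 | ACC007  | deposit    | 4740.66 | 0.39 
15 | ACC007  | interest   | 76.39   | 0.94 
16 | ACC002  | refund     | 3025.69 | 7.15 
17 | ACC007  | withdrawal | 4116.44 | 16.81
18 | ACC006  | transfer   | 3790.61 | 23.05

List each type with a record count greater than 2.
SELECT type, COUNT(*) as cnt
FROM transactions
GROUP BY type
HAVING COUNT(*) > 2

Result:
  deposit: 3
  interest: 6
  transfer: 3

Note: HAVING filters groups after aggregation, WHERE filters rows before.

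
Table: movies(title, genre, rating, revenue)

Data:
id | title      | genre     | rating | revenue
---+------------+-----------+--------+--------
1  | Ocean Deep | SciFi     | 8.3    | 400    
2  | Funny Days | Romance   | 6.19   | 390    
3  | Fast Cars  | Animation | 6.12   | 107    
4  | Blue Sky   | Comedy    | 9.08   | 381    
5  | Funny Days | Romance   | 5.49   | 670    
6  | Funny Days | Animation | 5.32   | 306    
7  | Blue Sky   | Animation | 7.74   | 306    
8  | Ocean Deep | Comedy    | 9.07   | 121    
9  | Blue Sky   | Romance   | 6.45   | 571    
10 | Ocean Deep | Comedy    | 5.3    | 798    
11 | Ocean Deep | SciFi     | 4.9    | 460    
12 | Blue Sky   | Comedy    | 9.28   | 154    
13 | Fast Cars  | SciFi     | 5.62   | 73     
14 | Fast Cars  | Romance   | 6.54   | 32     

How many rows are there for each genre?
SELECT genre, COUNT(*) as count
FROM movies
GROUP BY genre

Result:
  Animation: 3
  Comedy: 4
  Romance: 4
  SciFi: 3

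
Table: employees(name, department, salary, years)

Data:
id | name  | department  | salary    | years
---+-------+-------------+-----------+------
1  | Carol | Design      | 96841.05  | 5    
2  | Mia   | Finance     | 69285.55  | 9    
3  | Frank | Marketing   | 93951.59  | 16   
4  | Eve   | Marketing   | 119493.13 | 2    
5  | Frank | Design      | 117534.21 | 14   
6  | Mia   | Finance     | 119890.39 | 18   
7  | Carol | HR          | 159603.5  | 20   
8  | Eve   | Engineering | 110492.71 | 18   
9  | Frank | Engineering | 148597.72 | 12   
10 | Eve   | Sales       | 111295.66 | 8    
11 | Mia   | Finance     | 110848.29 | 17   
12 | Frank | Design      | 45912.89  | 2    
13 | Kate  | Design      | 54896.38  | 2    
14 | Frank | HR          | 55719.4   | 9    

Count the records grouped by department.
SELECT department, COUNT(*) as count
FROM employees
GROUP BY department

Result:
  Design: 4
  Engineering: 2
  Finance: 3
  HR: 2
  Marketing: 2
  Sales: 1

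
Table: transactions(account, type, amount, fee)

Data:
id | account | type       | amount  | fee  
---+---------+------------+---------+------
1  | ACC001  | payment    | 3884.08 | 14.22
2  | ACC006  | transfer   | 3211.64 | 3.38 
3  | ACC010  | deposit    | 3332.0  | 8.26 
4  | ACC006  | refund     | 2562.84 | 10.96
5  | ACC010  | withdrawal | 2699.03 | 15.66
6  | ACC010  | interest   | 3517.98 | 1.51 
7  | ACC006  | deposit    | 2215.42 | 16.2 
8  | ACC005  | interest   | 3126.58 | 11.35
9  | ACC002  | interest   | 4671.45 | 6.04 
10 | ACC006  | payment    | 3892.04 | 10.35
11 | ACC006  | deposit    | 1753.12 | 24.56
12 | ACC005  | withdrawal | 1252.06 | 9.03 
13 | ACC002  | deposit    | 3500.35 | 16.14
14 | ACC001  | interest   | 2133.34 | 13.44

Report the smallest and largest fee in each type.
SELECT type, MIN(fee), MAX(fee)
FROM transactions
GROUP BY type

Result:
  deposit: min=8.26, max=24.56
  interest: min=1.51, max=13.44
  payment: min=10.35, max=14.22
  refund: min=10.96, max=10.96
  transfer: min=3.38, max=3.38
  withdrawal: min=9.03, max=15.66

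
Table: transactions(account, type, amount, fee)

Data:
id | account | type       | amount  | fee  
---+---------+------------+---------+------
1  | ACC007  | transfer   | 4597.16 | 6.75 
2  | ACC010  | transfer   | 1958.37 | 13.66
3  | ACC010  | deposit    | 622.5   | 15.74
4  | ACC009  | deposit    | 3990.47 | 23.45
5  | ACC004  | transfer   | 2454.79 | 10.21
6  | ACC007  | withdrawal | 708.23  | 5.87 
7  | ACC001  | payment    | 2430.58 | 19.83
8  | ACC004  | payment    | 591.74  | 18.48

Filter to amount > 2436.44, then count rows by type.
SELECT type, COUNT(*)
FROM transactions
WHERE amount > 2436.44
GROUP BY type

Note: WHERE filters rows before grouping.

Result:
  deposit: 1
  transfer: 2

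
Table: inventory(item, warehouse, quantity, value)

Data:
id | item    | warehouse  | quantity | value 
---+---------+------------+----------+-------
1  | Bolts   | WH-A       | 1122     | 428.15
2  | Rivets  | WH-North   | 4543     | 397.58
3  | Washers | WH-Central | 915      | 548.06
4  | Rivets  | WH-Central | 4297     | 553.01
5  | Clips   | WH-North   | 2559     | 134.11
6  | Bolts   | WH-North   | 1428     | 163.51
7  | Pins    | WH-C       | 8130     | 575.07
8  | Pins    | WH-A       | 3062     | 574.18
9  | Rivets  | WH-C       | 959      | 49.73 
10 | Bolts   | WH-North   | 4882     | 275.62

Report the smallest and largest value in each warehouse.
SELECT warehouse, MIN(value), MAX(value)
FROM inventory
GROUP BY warehouse

Result:
  WH-A: min=428.15, max=574.18
  WH-C: min=49.73, max=575.07
  WH-Central: min=548.06, max=553.01
  WH-North: min=134.11, max=397.58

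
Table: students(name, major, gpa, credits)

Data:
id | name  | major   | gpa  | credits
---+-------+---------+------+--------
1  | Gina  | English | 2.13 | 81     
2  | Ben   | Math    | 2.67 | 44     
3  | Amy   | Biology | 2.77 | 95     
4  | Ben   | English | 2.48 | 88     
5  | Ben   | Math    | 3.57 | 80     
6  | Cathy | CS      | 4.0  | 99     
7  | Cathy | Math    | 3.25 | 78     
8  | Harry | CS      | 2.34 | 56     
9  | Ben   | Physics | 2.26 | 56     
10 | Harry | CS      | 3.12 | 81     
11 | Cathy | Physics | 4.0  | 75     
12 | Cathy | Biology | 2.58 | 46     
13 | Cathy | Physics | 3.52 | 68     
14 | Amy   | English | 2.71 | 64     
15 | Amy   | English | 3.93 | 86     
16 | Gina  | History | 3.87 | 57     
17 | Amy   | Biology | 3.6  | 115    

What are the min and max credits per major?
SELECT major, MIN(credits), MAX(credits)
FROM students
GROUP BY major

Result:
  Biology: min=46, max=115
  CS: min=56, max=99
  English: min=64, max=88
  History: min=57, max=57
  Math: min=44, max=80
  Physics: min=56, max=75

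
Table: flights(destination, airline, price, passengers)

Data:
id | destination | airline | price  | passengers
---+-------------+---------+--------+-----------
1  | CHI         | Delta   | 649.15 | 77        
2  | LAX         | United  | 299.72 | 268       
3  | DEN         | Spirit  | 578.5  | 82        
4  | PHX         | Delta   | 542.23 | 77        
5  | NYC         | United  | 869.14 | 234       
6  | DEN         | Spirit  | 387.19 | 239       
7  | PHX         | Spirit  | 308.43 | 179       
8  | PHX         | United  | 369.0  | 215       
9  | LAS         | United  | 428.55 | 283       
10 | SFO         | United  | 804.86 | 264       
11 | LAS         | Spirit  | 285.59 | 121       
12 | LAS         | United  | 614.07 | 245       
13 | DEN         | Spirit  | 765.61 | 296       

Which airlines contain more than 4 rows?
SELECT airline, COUNT(*) as cnt
FROM flights
GROUP BY airline
HAVING COUNT(*) > 4

Result:
  Spirit: 5
  United: 6

Note: HAVING filters groups after aggregation, WHERE filters rows before.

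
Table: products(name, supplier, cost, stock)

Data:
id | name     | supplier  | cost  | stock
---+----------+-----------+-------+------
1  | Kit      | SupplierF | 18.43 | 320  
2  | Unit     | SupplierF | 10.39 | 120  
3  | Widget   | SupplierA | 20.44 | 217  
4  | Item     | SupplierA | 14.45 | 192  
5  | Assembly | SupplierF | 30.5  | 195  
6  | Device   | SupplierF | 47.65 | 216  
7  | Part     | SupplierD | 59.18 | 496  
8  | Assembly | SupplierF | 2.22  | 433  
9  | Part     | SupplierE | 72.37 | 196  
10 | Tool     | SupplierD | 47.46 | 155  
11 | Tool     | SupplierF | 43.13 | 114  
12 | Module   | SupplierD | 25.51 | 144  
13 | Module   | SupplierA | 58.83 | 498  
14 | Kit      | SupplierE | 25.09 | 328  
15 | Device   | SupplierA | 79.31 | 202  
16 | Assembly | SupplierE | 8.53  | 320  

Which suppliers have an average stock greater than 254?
SELECT supplier, AVG(stock)
FROM products
GROUP BY supplier
HAVING AVG(stock) > 254

Result:
  SupplierA: avg=277.25
  SupplierD: avg=265.00
  SupplierE: avg=281.33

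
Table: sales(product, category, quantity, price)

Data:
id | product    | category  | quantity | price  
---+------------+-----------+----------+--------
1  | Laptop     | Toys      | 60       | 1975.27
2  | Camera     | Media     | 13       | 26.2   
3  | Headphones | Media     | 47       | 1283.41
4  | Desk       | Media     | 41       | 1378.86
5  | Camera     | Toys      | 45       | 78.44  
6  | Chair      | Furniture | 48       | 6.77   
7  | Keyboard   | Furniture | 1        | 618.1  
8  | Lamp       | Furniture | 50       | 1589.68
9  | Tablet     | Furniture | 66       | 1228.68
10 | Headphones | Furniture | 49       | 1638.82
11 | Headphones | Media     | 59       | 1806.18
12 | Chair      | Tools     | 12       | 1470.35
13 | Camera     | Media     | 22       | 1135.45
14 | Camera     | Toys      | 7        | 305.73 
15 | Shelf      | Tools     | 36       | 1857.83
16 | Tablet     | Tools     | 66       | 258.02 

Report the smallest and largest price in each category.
SELECT category, MIN(price), MAX(price)
FROM sales
GROUP BY category

Result:
  Furniture: min=6.77, max=1638.82
  Media: min=26.20, max=1806.18
  Tools: min=258.02, max=1857.83
  Toys: min=78.44, max=1975.27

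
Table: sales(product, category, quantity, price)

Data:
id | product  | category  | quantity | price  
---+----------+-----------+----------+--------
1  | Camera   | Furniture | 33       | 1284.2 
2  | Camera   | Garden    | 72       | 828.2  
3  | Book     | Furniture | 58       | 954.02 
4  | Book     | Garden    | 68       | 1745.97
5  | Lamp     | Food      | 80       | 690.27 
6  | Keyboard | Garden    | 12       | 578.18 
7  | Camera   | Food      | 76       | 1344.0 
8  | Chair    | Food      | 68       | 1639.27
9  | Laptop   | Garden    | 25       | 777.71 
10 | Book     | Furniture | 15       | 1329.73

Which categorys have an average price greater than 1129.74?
SELECT category, AVG(price)
FROM sales
GROUP BY category
HAVING AVG(price) > 1129.74

Result:
  Food: avg=1224.51
  Furniture: avg=1189.32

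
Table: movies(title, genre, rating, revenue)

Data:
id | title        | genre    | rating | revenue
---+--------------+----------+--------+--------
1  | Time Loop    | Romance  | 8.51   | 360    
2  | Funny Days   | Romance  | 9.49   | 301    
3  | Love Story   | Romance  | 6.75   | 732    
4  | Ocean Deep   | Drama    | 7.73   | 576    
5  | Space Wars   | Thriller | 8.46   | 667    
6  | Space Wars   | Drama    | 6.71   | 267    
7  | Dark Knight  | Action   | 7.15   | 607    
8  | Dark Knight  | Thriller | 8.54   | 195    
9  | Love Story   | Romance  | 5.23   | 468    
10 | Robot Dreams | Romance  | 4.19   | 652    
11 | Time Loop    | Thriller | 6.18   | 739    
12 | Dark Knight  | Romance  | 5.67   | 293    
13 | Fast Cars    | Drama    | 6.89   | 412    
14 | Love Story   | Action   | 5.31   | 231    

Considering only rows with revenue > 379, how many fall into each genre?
SELECT genre, COUNT(*)
FROM movies
WHERE revenue > 379
GROUP BY genre

Note: WHERE filters rows before grouping.

Result:
  Action: 1
  Drama: 2
  Romance: 3
  Thriller: 2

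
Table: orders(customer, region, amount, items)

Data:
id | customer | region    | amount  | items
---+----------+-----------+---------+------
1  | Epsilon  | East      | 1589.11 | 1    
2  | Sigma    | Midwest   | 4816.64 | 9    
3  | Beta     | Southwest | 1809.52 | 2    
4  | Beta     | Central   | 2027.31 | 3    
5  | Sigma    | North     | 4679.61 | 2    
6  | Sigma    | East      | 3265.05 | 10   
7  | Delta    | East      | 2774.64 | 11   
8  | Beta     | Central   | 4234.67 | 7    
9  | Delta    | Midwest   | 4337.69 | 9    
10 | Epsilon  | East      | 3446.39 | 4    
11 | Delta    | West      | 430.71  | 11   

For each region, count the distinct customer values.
SELECT region, COUNT(DISTINCT customer)
FROM orders
GROUP BY region

Result:
  Central: 1 distinct
  East: 3 distinct
  Midwest: 2 distinct
  North: 1 distinct
  Southwest: 1 distinct
  West: 1 distinct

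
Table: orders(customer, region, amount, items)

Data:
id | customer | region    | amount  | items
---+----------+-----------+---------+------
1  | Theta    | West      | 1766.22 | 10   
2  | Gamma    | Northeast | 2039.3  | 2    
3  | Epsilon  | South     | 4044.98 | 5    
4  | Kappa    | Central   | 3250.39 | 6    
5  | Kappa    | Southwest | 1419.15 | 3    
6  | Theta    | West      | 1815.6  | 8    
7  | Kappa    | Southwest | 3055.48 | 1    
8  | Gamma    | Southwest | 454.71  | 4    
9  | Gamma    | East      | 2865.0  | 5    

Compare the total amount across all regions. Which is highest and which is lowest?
SELECT region, SUM(amount)
FROM orders
GROUP BY region
ORDER BY SUM(amount)

All groups:
  Northeast: 2039.30
  East: 2865.00
  Central: 3250.39
  West: 3581.82
  South: 4044.98
  Southwest: 4929.34

Highest: Southwest (4929.34)
Lowest: Northeast (2039.30)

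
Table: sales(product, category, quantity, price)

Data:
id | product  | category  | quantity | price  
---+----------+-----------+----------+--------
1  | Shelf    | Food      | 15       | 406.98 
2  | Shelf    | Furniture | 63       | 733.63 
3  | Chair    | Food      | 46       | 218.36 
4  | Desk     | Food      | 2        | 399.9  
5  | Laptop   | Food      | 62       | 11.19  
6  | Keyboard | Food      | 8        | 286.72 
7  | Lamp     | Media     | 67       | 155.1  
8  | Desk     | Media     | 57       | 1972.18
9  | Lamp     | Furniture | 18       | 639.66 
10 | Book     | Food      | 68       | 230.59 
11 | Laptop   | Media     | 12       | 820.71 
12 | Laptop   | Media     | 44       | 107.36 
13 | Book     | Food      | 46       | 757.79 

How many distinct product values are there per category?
SELECT category, COUNT(DISTINCT product)
FROM sales
GROUP BY category

Result:
  Food: 6 distinct
  Furniture: 2 distinct
  Media: 3 distinct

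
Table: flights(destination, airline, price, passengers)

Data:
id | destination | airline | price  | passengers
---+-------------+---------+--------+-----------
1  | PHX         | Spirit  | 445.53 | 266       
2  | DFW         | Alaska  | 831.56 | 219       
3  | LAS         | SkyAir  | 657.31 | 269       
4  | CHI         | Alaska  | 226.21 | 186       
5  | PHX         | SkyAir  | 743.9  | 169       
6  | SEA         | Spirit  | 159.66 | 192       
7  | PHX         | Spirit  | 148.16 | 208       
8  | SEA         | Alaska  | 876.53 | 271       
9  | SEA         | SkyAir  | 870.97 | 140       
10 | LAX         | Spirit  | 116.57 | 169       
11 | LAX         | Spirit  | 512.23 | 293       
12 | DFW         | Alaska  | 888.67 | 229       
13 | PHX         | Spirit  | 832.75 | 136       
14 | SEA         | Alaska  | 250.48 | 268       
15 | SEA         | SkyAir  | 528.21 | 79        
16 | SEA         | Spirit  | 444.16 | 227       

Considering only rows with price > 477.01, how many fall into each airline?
SELECT airline, COUNT(*)
FROM flights
WHERE price > 477.01
GROUP BY airline

Note: WHERE filters rows before grouping.

Result:
  Alaska: 3
  SkyAir: 4
  Spirit: 2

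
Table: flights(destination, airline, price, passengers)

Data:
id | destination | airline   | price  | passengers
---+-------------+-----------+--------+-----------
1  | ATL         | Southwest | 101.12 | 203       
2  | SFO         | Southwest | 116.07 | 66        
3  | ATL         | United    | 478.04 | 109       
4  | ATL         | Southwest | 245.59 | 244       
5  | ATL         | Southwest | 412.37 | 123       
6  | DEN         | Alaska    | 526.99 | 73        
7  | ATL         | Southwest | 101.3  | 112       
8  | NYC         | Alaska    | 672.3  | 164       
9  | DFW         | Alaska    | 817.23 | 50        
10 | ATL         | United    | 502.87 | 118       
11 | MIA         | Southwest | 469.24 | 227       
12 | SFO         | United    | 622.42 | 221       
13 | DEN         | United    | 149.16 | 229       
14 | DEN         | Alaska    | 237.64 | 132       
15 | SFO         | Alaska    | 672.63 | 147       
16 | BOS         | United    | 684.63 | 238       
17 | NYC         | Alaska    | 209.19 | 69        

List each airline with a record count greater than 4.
SELECT airline, COUNT(*) as cnt
FROM flights
GROUP BY airline
HAVING COUNT(*) > 4

Result:
  Alaska: 6
  Southwest: 6
  United: 5

Note: HAVING filters groups after aggregation, WHERE filters rows before.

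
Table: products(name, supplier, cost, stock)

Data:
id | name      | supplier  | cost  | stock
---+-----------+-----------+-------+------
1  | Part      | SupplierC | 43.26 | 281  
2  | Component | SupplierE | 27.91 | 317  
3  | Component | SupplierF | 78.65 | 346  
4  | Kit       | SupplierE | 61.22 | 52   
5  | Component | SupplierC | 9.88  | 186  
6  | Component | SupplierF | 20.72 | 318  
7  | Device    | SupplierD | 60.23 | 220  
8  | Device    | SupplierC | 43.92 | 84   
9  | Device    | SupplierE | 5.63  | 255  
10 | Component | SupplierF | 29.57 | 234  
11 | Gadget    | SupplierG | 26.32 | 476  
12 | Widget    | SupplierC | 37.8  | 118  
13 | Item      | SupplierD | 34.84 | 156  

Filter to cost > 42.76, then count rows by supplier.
SELECT supplier, COUNT(*)
FROM products
WHERE cost > 42.76
GROUP BY supplier

Note: WHERE filters rows before grouping.

Result:
  SupplierC: 2
  SupplierD: 1
  SupplierE: 1
  SupplierF: 1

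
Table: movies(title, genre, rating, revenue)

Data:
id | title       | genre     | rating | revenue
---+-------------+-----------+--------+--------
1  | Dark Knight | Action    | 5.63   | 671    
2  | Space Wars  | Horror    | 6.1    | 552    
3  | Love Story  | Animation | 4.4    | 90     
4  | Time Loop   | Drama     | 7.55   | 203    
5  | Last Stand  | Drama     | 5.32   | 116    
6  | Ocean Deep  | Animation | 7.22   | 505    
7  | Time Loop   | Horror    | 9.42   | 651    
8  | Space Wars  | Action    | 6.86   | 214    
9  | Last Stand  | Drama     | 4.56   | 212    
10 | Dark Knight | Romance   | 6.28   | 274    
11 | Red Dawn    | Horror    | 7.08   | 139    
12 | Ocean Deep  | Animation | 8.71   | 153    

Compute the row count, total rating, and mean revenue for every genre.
SELECT genre,
       COUNT(*) as cnt,
       SUM(rating) as total_rating,
       AVG(revenue) as avg_revenue
FROM movies
GROUP BY genre

Result:
  Action: 2 records, 12.49 total rating, 442.50 avg revenue
  Animation: 3 records, 20.33 total rating, 249.33 avg revenue
  Drama: 3 records, 17.43 total rating, 177.00 avg revenue
  Horror: 3 records, 22.60 total rating, 447.33 avg revenue
  Romance: 1 records, 6.28 total rating, 274.00 avg revenue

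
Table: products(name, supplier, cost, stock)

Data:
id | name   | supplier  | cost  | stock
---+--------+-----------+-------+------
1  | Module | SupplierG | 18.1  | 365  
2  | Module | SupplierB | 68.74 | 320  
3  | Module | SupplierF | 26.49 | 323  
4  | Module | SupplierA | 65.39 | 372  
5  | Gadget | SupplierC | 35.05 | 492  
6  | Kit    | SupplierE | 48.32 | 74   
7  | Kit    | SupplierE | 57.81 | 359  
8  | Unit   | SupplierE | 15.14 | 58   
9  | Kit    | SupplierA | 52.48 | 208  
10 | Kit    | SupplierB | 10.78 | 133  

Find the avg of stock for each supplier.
SELECT supplier, AVG(stock) as result
FROM products
GROUP BY supplier

Result:
  SupplierA: 290.00
  SupplierB: 226.50
  SupplierC: 492.00
  SupplierE: 163.67
  SupplierF: 323.00
  SupplierG: 365.00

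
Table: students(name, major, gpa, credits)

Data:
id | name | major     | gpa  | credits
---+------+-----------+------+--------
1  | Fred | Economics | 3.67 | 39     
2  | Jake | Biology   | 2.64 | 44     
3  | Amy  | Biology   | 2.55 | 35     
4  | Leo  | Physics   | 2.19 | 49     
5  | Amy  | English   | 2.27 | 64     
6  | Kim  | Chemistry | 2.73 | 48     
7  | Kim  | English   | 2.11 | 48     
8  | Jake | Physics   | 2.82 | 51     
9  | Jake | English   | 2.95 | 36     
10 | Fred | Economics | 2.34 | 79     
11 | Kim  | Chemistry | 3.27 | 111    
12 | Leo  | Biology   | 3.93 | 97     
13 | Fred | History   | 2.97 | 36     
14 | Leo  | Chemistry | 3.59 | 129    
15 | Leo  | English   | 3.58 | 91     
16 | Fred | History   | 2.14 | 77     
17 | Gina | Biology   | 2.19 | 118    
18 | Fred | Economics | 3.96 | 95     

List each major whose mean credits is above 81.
SELECT major, AVG(credits)
FROM students
GROUP BY major
HAVING AVG(credits) > 81

Result:
  Chemistry: avg=96.00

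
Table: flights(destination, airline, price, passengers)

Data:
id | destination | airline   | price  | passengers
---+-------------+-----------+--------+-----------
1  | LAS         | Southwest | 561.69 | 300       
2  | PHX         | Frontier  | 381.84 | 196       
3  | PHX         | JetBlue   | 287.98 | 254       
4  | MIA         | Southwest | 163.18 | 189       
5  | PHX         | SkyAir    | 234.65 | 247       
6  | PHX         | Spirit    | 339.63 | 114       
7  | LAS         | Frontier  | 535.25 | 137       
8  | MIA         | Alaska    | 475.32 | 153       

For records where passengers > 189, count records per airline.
SELECT airline, COUNT(*)
FROM flights
WHERE passengers > 189
GROUP BY airline

Note: WHERE filters rows before grouping.

Result:
  Frontier: 1
  JetBlue: 1
  SkyAir: 1
  Southwest: 1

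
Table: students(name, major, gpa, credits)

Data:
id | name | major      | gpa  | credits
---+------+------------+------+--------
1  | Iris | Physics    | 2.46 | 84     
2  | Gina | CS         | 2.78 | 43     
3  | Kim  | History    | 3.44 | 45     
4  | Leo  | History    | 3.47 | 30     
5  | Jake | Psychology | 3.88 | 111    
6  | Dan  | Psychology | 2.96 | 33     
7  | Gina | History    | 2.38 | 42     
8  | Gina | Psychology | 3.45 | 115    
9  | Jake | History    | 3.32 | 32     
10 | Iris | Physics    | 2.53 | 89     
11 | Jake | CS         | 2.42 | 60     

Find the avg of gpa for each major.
SELECT major, AVG(gpa) as result
FROM students
GROUP BY major

Result:
  CS: 2.60
  History: 3.15
  Physics: 2.50
  Psychology: 3.43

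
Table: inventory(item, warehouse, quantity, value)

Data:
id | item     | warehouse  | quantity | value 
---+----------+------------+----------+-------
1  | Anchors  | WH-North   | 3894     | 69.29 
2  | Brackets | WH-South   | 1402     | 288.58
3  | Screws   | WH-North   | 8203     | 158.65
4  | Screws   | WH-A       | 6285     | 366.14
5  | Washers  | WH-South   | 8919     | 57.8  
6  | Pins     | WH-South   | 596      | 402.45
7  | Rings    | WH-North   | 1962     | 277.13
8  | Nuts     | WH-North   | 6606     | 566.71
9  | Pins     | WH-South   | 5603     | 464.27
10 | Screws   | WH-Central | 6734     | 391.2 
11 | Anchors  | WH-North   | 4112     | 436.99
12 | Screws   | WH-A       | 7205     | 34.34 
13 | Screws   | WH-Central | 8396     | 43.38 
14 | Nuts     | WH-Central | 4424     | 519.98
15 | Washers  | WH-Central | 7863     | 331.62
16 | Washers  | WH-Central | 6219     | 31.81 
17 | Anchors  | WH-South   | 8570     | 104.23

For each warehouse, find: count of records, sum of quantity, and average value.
SELECT warehouse,
       COUNT(*) as cnt,
       SUM(quantity) as total_quantity,
       AVG(value) as avg_value
FROM inventory
GROUP BY warehouse

Result:
  WH-A: 2 records, 13490 total quantity, 200.24 avg value
  WH-Central: 5 records, 33636 total quantity, 263.60 avg value
  WH-North: 5 records, 24777 total quantity, 301.75 avg value
  WH-South: 5 records, 25090 total quantity, 263.47 avg value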